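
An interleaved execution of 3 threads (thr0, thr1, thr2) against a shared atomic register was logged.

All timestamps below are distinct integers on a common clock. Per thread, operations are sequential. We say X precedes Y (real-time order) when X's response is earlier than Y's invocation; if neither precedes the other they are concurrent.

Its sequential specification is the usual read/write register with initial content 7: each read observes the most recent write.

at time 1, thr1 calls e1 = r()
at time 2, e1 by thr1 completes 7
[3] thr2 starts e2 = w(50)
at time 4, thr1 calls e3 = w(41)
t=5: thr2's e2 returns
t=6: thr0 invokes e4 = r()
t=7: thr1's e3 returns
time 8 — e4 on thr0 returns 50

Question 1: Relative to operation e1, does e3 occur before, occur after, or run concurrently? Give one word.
Answer: after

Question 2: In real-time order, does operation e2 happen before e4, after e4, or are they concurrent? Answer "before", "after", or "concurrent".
Answer: before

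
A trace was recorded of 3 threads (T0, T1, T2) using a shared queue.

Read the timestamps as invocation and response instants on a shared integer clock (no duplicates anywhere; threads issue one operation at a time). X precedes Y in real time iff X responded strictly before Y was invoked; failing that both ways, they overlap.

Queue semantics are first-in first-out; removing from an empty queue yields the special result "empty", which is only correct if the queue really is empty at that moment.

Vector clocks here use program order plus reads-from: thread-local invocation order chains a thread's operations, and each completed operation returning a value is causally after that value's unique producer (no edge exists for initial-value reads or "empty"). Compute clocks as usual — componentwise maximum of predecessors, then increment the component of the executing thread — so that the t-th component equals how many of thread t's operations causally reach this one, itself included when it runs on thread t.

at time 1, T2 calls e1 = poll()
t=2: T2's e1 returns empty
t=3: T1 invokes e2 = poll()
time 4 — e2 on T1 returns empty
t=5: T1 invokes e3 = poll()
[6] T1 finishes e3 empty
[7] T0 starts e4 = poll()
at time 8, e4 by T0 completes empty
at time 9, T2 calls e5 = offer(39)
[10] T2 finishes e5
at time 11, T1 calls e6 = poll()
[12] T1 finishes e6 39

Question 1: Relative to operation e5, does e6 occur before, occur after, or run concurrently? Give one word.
e6 spans [11,12], e5 spans [9,10]
resp(e5)=10 < inv(e6)=11

after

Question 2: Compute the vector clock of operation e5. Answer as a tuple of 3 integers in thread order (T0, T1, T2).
root op e1, invoked 1: fresh clock plus T2's own tick → (0, 0, 1)
root op e2, invoked 3: fresh clock plus T1's own tick → (0, 1, 0)
root op e4, invoked 7: fresh clock plus T0's own tick → (1, 0, 0)
VC(e5, invoked at 9): max of VC(e1)=(0, 0, 1), then +1 on thread T2 → (0, 0, 2)
VC(e3, invoked at 5): max of VC(e2)=(0, 1, 0), then +1 on thread T1 → (0, 2, 0)
VC(e6, invoked at 11): max of VC(e3)=(0, 2, 0), VC(e5)=(0, 0, 2), then +1 on thread T1 → (0, 3, 2)
target: VC(e5) = (0, 0, 2)

(0, 0, 2)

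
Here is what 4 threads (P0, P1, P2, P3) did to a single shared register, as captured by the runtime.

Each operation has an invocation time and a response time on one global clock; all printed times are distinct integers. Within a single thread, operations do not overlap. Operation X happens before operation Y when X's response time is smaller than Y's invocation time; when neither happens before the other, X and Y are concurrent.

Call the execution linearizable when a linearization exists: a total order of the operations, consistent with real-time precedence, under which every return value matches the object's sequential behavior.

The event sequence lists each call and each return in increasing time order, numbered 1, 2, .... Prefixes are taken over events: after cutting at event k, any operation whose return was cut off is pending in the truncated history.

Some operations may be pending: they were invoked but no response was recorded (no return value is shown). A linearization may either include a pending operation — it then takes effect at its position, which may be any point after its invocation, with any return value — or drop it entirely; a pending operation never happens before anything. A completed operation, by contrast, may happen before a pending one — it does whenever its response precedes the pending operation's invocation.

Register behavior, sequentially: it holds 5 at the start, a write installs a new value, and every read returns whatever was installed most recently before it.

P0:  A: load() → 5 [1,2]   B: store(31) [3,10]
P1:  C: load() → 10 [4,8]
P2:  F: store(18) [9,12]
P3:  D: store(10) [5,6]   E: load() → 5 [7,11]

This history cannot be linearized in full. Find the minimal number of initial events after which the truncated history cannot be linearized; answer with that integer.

events 1..10 are still linearizable — one witness is A, B, D, C:
step 1: A load() → 5 — value 5
step 2: B store(31) — value 31
step 3: D store(10) — value 10
step 4: C load() → 10 — value 10
adding event 11 (E responds at 11) leaves no legal real-time order
including or dropping the 1 pending operation (F) in any combination fails
for example A, B, C, D, E (pending dropped) fails at step 3: C load() → 10 is not legal there
for example A, B, D, C, E (pending dropped) fails at step 5: E load() → 5 is not legal there

11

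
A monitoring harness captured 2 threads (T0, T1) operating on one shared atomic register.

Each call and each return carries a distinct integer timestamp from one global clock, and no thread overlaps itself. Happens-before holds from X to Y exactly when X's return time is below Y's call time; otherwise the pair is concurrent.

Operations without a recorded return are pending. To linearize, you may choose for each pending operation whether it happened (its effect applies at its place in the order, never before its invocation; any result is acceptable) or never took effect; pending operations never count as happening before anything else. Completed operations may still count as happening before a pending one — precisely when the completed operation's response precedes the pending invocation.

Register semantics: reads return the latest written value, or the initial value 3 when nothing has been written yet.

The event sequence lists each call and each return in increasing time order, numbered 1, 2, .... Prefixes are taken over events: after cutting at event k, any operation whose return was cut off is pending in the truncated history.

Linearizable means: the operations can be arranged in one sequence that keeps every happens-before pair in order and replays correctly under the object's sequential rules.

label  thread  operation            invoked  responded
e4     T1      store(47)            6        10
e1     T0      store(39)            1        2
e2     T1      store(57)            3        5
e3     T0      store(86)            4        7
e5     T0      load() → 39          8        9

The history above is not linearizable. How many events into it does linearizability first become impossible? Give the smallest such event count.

9

events 1..8 are linearizable, e.g. via e1, e2, e3:
after step 1 (e1 store(39)): value 39
after step 2 (e2 store(57)): value 57
after step 3 (e3 store(86)): value 86
adding event 9 (e5 responds at 9) leaves no legal real-time order
every completion of the 1 pending operation (e4) was checked; none linearizes
for example e1, e2, e3, e5 (pending dropped) fails at step 4: e5 load() → 39 is not legal there
for example e1, e3, e2, e5 (pending dropped) fails at step 4: e5 load() → 39 is not legal there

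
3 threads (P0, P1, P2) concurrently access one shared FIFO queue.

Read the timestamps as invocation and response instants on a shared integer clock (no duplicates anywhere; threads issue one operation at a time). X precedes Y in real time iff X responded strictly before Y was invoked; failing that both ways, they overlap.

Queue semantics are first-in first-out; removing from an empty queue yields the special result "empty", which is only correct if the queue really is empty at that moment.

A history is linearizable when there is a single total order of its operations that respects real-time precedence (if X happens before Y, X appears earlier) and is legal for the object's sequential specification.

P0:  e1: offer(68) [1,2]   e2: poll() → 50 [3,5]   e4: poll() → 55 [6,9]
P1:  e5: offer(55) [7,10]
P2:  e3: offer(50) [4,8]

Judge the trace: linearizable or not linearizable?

not linearizable

events 1..4 are fine; event 5 — the response of e2 at time 5 — makes the prefix non-linearizable
the completed operations (2 total) allow one real-time order; the FIFO queue replay rejects it
no escape via the 1 pending operation (e3): every completion choice fails
sample order e1, e2 (pending dropped) stalls at step 2 — e2 poll() → 50 has no legal effect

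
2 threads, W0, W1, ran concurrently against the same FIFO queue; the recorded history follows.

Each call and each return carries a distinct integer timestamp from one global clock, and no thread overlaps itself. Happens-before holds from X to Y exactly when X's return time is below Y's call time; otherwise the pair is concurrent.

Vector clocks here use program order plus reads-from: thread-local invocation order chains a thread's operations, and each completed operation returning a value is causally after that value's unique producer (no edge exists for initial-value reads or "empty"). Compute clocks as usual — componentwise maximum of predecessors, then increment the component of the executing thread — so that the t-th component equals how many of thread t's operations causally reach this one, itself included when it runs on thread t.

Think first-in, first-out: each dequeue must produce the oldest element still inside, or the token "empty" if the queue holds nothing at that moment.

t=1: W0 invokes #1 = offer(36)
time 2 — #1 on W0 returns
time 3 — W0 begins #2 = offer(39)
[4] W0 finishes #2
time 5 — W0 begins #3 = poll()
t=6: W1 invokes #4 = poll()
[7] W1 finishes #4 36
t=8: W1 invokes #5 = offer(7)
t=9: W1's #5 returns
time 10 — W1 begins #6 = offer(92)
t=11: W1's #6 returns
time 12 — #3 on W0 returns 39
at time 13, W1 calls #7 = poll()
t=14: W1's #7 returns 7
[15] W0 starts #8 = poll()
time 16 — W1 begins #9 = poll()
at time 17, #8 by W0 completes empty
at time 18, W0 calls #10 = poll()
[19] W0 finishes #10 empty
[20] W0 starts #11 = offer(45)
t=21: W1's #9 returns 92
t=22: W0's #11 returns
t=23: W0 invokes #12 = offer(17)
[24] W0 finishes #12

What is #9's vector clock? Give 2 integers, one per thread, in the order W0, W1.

(1, 5)

invoked at 1, #1 has no predecessors; its own W0 bump gives (1, 0)
from VC(#1)=(1, 0), #4 (invoked 6) maxes components and bumps W1 → (1, 1)
from VC(#1)=(1, 0), #2 (invoked 3) maxes components and bumps W0 → (2, 0)
from VC(#4)=(1, 1), #5 (invoked 8) maxes components and bumps W1 → (1, 2)
from VC(#2)=(2, 0), #3 (invoked 5) maxes components and bumps W0 → (3, 0)
from VC(#5)=(1, 2), #6 (invoked 10) maxes components and bumps W1 → (1, 3)
from VC(#3)=(3, 0), #8 (invoked 15) maxes components and bumps W0 → (4, 0)
from VC(#5)=(1, 2), VC(#6)=(1, 3), #7 (invoked 13) maxes components and bumps W1 → (1, 4)
from VC(#8)=(4, 0), #10 (invoked 18) maxes components and bumps W0 → (5, 0)
from VC(#6)=(1, 3), VC(#7)=(1, 4), #9 (invoked 16) maxes components and bumps W1 → (1, 5)
from VC(#10)=(5, 0), #11 (invoked 20) maxes components and bumps W0 → (6, 0)
from VC(#11)=(6, 0), #12 (invoked 23) maxes components and bumps W0 → (7, 0)
target: VC(#9) = (1, 5)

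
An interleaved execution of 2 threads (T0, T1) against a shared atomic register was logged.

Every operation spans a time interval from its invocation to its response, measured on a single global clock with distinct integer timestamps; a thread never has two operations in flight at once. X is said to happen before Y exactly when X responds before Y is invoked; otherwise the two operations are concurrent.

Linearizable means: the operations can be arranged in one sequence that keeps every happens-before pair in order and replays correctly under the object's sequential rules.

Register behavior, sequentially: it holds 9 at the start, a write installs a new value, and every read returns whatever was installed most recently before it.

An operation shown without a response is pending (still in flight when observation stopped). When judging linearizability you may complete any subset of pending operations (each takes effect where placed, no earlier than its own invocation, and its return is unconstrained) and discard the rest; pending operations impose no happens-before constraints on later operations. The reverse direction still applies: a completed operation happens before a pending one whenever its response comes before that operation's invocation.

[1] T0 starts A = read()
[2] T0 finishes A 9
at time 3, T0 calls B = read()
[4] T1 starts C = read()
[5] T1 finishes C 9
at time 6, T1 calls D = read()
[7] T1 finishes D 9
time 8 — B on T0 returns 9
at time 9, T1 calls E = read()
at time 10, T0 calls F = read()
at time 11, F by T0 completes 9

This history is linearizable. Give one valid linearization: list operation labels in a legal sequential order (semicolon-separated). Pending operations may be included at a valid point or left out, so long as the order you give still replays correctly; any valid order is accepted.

1. A read() → 9, leaving value 9
2. B read() → 9, leaving value 9
3. C read() → 9, leaving value 9
4. D read() → 9, leaving value 9
5. E read() (pending, included), leaving value 9
6. F read() → 9, leaving value 9

A; B; C; D; E; F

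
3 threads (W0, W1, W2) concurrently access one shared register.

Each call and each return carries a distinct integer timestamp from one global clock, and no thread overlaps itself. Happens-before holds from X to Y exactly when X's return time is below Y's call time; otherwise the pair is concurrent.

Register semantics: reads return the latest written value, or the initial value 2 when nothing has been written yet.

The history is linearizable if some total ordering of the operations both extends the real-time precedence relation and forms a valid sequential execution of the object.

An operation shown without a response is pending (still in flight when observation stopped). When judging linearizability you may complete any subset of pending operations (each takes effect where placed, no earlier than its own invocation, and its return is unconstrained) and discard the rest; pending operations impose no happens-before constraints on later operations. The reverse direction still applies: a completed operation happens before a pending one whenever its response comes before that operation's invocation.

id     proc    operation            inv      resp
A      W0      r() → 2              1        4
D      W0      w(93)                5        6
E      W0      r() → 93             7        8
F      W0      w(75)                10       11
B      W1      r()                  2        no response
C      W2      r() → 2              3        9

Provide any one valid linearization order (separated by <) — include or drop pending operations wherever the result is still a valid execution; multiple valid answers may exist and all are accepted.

after step 1 (A r() → 2): value 2
after step 2 (B r() (pending, included)): value 2
after step 3 (C r() → 2): value 2
after step 4 (D w(93)): value 93
after step 5 (E r() → 93): value 93
after step 6 (F w(75)): value 75

A < B < C < D < E < F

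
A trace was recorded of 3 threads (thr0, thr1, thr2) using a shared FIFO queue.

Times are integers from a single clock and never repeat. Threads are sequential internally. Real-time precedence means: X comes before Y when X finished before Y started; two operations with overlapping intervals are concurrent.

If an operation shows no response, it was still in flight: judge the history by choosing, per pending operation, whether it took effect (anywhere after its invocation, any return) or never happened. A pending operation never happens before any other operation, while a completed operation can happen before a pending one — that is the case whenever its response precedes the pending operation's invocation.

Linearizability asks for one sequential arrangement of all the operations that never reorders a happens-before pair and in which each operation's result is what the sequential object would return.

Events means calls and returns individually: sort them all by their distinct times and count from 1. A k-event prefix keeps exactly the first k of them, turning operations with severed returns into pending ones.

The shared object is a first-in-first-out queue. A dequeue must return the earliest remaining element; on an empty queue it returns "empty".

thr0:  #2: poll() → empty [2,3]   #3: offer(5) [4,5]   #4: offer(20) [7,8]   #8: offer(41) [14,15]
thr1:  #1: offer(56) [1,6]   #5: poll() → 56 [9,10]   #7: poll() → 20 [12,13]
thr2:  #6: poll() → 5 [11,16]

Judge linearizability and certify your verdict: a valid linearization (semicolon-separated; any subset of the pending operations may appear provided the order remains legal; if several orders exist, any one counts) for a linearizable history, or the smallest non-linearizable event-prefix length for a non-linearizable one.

step 1: #2 poll() → empty — queue <>
step 2: #1 offer(56) — queue <56>
step 3: #3 offer(5) — queue <56,5>
step 4: #4 offer(20) — queue <56,5,20>
step 5: #5 poll() → 56 — queue <5,20>
step 6: #6 poll() → 5 — queue <20>
step 7: #7 poll() → 20 — queue <>
step 8: #8 offer(41) — queue <41>

linearizable — witness: #2; #1; #3; #4; #5; #6; #7; #8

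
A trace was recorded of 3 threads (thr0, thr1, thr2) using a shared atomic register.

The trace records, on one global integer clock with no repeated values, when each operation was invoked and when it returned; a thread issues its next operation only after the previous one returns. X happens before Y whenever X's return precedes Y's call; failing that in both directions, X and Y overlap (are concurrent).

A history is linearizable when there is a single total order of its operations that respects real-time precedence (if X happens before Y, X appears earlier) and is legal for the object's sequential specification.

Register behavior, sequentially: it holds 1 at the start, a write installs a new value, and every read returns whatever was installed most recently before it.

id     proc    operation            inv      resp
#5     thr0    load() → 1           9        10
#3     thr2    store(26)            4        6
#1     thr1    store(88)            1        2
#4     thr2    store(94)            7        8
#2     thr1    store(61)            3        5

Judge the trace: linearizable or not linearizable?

prefix check: 1..9 passes, 1..10 fails once #5's time-10 response joins
no legal order exists: 2 real-time-consistent candidates over 5 completed atomic register operations, all rejected
take #1, #2, #3, #4, #5: step 5 already fails, because #5 load() → 1 cannot occur there
take #1, #3, #2, #4, #5: step 5 already fails, because #5 load() → 1 cannot occur there

not linearizable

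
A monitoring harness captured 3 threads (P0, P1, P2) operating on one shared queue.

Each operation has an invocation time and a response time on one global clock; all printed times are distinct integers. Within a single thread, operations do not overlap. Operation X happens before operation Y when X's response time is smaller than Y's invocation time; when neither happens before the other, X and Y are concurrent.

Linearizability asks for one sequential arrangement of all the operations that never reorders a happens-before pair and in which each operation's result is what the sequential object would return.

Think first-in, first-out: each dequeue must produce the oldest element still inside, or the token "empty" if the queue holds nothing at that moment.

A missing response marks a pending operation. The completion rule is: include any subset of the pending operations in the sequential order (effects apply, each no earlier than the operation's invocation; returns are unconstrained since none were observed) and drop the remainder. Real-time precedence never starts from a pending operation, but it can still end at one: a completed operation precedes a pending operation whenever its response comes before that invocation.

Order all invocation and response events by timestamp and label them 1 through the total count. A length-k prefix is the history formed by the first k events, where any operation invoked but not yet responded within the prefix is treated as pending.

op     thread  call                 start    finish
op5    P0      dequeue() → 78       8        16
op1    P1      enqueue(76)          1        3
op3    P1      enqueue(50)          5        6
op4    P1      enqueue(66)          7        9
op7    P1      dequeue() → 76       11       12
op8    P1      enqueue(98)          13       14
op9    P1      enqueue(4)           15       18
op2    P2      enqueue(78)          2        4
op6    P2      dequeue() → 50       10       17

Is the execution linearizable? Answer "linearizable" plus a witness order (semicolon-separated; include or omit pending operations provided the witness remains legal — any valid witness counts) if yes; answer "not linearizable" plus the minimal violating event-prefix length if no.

after step 1 (op1 enqueue(76)): queue <76>
after step 2 (op2 enqueue(78)): queue <76,78>
after step 3 (op3 enqueue(50)): queue <76,78,50>
after step 4 (op4 enqueue(66)): queue <76,78,50,66>
after step 5 (op7 dequeue() → 76): queue <78,50,66>
after step 6 (op5 dequeue() → 78): queue <50,66>
after step 7 (op6 dequeue() → 50): queue <66>
after step 8 (op8 enqueue(98)): queue <66,98>
after step 9 (op9 enqueue(4)): queue <66,98,4>

linearizable — witness: op1; op2; op3; op4; op7; op5; op6; op8; op9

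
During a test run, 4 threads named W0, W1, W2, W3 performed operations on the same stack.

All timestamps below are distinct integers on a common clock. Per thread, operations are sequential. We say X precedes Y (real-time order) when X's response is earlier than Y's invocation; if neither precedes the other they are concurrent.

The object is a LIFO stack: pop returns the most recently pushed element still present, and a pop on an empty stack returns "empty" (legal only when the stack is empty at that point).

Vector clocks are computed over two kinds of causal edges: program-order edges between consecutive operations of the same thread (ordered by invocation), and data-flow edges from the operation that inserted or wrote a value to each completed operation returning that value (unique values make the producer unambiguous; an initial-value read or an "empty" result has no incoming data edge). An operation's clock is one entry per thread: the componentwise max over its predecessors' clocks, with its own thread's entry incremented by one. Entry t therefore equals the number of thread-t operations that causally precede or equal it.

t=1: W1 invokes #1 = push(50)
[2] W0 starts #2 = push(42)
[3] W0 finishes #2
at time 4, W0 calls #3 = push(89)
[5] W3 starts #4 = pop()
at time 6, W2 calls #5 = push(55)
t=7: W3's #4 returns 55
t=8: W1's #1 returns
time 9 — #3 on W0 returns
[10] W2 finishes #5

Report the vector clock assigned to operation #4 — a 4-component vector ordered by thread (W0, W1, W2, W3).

(0, 0, 1, 1)

VC(#5, invoked at 6): no causal predecessors; +1 on W2 → (0, 0, 1, 0)
VC(#1, invoked at 1): no causal predecessors; +1 on W1 → (0, 1, 0, 0)
VC(#2, invoked at 2): no causal predecessors; +1 on W0 → (1, 0, 0, 0)
invoked at 5, #4 merges VC(#5)=(0, 0, 1, 0) and bumps W3's slot → (0, 0, 1, 1)
invoked at 4, #3 merges VC(#2)=(1, 0, 0, 0) and bumps W0's slot → (2, 0, 0, 0)
target: VC(#4) = (0, 0, 1, 1)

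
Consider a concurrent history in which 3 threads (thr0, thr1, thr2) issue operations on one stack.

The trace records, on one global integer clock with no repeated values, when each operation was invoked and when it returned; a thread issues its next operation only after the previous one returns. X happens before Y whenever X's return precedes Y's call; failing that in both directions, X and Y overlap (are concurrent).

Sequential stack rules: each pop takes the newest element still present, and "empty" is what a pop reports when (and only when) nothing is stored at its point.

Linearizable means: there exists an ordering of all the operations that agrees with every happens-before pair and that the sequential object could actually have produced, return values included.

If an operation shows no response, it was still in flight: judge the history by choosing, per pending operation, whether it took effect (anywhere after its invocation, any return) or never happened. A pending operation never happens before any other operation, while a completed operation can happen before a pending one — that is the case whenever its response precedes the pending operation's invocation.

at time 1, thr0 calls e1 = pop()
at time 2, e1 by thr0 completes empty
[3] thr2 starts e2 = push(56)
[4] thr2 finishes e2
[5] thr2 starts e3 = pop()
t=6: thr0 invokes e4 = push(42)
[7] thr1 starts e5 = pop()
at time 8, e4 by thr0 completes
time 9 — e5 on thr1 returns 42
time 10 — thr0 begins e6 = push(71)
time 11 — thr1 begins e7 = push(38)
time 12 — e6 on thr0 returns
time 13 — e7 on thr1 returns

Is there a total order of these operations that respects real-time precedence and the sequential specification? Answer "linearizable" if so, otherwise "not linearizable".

a witness: e1, e2, e3, e4, e5, e6, e7
1. e1 pop() → empty, leaving stack <>
2. e2 push(56), leaving stack <56>
3. e3 pop() (pending, included), leaving stack <>
4. e4 push(42), leaving stack <42>
5. e5 pop() → 42, leaving stack <>
6. e6 push(71), leaving stack <71>
7. e7 push(38), leaving stack <71,38>

linearizable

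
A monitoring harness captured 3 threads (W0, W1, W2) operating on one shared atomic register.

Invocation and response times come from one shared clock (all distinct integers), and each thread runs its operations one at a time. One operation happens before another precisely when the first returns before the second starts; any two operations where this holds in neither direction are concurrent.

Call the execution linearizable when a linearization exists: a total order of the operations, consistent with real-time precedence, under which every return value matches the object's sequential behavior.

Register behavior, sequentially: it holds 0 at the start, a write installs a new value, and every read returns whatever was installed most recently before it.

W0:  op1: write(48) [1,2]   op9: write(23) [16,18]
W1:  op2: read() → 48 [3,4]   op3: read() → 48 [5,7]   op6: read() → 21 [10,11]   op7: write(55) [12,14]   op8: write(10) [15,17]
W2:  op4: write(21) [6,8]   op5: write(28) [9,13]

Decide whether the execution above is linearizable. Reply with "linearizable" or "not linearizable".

one valid linearization: op1, op2, op3, op4, op6, op5, op7, op8, op9
step 1: op1 write(48) — value 48
step 2: op2 read() → 48 — value 48
step 3: op3 read() → 48 — value 48
step 4: op4 write(21) — value 21
step 5: op6 read() → 21 — value 21
step 6: op5 write(28) — value 28
step 7: op7 write(55) — value 55
step 8: op8 write(10) — value 10
step 9: op9 write(23) — value 23

linearizable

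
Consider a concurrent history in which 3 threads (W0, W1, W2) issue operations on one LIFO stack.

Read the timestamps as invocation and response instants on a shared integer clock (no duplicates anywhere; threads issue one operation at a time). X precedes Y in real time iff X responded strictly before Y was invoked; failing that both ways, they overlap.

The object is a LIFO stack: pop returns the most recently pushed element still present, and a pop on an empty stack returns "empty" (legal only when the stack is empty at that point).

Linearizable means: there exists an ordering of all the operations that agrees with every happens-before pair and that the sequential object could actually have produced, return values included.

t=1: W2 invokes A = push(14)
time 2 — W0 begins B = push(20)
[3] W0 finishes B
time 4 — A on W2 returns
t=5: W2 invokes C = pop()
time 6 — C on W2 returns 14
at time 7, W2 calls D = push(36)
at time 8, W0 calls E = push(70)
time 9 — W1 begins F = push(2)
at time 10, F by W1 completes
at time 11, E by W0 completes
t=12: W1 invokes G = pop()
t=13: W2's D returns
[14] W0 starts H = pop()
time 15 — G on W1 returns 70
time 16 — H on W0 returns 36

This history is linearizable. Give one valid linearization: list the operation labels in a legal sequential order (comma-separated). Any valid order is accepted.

step 1: B push(20) — stack <20>
step 2: A push(14) — stack <20,14>
step 3: C pop() → 14 — stack <20>
step 4: F push(2) — stack <20,2>
step 5: D push(36) — stack <20,2,36>
step 6: E push(70) — stack <20,2,36,70>
step 7: G pop() → 70 — stack <20,2,36>
step 8: H pop() → 36 — stack <20,2>

B, A, C, F, D, E, G, H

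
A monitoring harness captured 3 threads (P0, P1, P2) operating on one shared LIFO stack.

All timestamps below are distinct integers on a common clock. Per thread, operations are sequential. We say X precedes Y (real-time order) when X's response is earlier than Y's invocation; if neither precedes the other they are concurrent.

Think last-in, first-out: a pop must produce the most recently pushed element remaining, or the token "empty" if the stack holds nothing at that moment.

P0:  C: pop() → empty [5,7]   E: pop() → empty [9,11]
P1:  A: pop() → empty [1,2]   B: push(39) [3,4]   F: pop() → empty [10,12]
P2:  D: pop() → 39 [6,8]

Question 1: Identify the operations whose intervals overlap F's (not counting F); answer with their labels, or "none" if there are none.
overlap test against F [10,12]: concurrent iff the interval meets 10..12
A [1,2]: before
B [3,4]: before
C [5,7]: before
D [6,8]: before
E [9,11]: concurrent

E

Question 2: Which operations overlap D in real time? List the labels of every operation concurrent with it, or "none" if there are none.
D spans [6,8]; an op avoiding the whole window 6..8 is ordered, any other is concurrent
A [1,2]: before
B [3,4]: before
C [5,7]: concurrent
E [9,11]: after
F [10,12]: after

C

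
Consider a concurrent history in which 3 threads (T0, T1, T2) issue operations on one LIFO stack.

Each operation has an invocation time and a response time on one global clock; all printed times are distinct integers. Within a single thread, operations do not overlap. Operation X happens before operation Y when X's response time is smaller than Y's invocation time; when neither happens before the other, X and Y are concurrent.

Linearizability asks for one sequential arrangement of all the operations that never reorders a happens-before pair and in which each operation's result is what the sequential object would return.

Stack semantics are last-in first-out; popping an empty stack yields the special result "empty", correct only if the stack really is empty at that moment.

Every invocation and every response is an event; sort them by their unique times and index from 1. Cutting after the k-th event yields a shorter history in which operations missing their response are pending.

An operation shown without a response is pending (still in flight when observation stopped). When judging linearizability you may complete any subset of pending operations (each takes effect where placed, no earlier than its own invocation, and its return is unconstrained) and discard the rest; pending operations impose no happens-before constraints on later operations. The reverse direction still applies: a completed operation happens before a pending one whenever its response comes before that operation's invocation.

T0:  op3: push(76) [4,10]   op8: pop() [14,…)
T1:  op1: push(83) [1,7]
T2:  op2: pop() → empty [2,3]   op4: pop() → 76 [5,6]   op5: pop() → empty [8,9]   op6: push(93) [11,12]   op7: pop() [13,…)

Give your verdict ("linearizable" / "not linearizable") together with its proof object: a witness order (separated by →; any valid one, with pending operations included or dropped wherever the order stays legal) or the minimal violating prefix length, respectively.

not linearizable — minimal violating prefix: 9 events

through event 8 a valid linearization exists; event 9 (op5 responding at time 9) ends that
3 orders of the 4 completed LIFO stack ops respect real time; none is legal
no escape via the 1 pending operation (op3): every completion choice fails
one such order, op1, op2, op4, op5 (pending dropped), breaks at step 2 where op2 pop() → empty is illegal
one such order, op2, op1, op4, op5 (pending dropped), breaks at step 3 where op4 pop() → 76 is illegal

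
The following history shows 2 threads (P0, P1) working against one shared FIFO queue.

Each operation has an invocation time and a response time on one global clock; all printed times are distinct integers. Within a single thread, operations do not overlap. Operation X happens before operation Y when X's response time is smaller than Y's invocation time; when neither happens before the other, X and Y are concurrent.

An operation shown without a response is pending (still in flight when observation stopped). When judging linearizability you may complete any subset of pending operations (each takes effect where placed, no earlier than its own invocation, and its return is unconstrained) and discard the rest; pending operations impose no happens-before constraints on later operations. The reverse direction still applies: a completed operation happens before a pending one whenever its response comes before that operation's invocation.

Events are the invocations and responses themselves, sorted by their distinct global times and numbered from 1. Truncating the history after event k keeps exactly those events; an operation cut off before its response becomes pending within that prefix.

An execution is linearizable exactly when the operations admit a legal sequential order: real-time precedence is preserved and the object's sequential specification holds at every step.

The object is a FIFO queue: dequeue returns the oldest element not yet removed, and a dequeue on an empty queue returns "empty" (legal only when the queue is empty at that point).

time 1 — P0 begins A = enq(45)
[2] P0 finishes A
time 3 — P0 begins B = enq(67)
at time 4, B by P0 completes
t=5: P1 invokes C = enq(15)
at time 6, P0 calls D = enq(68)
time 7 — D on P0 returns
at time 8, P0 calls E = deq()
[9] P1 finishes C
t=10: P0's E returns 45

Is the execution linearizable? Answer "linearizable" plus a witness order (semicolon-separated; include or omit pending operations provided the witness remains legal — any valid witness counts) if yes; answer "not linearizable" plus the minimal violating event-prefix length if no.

linearizable — witness: A; B; C; D; E

1. A enq(45), leaving queue <45>
2. B enq(67), leaving queue <45,67>
3. C enq(15), leaving queue <45,67,15>
4. D enq(68), leaving queue <45,67,15,68>
5. E deq() → 45, leaving queue <67,15,68>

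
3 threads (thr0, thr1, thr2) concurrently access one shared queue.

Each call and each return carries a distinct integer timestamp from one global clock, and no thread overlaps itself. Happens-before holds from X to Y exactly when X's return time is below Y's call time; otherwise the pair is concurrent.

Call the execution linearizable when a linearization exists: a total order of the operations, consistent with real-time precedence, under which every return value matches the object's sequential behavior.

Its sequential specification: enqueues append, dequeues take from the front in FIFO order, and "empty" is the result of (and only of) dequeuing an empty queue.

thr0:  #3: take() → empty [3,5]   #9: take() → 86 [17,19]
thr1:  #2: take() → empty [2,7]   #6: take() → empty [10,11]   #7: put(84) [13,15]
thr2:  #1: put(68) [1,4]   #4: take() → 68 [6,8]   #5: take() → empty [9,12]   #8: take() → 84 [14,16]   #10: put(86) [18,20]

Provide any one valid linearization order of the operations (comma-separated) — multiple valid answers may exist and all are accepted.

1. #2 take() → empty, leaving queue <>
2. #3 take() → empty, leaving queue <>
3. #1 put(68), leaving queue <68>
4. #4 take() → 68, leaving queue <>
5. #5 take() → empty, leaving queue <>
6. #6 take() → empty, leaving queue <>
7. #7 put(84), leaving queue <84>
8. #8 take() → 84, leaving queue <>
9. #10 put(86), leaving queue <86>
10. #9 take() → 86, leaving queue <>

#2, #3, #1, #4, #5, #6, #7, #8, #10, #9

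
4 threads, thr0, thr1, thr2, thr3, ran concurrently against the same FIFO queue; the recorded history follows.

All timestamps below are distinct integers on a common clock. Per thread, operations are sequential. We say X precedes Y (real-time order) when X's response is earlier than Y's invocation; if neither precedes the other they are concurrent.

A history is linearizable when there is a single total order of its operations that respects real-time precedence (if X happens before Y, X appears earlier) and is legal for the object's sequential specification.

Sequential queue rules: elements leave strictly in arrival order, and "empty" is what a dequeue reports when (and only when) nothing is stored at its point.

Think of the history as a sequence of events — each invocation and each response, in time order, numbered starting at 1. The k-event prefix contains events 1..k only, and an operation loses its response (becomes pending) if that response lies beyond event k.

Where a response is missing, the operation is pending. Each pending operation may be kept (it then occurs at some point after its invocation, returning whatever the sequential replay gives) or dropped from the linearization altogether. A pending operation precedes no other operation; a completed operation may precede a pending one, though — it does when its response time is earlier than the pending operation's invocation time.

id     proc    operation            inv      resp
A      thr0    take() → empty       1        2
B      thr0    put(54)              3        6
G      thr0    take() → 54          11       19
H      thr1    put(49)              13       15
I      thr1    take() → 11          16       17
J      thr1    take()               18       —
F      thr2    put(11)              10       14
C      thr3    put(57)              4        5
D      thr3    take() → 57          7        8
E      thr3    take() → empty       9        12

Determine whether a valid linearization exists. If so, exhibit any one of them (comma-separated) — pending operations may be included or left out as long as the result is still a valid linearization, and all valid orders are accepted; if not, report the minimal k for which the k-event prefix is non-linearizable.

after step 1 (A take() → empty): queue <>
after step 2 (C put(57)): queue <57>
after step 3 (B put(54)): queue <57,54>
after step 4 (D take() → 57): queue <54>
after step 5 (G take() → 54): queue <>
after step 6 (E take() → empty): queue <>
after step 7 (F put(11)): queue <11>
after step 8 (H put(49)): queue <11,49>
after step 9 (I take() → 11): queue <49>

linearizable — witness: A, C, B, D, G, E, F, H, I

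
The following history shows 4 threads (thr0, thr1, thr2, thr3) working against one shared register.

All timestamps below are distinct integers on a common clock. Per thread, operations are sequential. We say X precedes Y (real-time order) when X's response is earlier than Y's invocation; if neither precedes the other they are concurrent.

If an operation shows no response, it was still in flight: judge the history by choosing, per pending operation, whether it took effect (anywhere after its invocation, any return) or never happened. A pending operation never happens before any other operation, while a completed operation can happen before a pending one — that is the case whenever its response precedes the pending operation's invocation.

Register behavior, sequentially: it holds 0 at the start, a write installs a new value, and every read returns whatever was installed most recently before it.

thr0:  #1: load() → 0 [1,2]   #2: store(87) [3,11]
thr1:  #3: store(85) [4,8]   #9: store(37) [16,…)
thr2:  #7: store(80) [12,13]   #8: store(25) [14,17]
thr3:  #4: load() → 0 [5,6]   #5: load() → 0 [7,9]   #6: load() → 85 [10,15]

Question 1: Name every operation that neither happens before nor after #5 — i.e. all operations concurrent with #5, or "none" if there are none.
Answer: #2, #3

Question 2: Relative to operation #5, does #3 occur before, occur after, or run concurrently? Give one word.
Answer: concurrent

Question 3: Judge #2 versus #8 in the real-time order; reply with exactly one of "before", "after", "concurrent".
Answer: before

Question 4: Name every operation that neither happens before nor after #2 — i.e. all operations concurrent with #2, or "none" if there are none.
Answer: #3, #4, #5, #6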